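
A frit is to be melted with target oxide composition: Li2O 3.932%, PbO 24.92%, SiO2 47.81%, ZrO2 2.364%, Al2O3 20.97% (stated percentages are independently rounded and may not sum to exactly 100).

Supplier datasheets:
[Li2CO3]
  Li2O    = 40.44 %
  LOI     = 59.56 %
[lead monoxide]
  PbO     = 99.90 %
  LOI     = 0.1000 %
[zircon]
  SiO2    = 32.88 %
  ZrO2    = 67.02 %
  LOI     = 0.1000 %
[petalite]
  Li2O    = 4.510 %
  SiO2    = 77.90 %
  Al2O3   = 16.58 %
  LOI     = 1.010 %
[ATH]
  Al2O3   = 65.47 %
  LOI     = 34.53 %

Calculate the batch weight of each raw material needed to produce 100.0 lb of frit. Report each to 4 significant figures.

The intermediate values are rounded to 4 significant digits when displayed. The working math runs at full float precision through the solve. A single rounding produces each reported number; derived quantities (totals, glass mass, the yield, the five compositions, LOI) are carried at full precision using the weight values for 100.0 lb of glass, exactly as shown in the problem or the answer.
Oxide-by-oxide targets in 100.0 lb frit:
  Li2O: 3.932% × 100.0 = 3.932 lb
  PbO: 24.92% × 100.0 = 24.92 lb
  SiO2: 47.81% × 100.0 = 47.81 lb
  ZrO2: 2.364% × 100.0 = 2.364 lb
  Al2O3: 20.97% × 100.0 = 20.97 lb
Per-oxide balance check per the reported batch figures, versus the basis set out (summed amounts equal target values inside rounding margins):
  Li2O: 3.045·0.4044 + 59.88·0.04510 = 3.932 lb (target 3.932 lb)
  PbO: 24.94·0.9990 = 24.92 lb (target 24.92 lb)
  SiO2: 3.527·0.3288 + 59.88·0.7790 = 47.81 lb (target 47.81 lb)
  ZrO2: 3.527·0.6702 = 2.364 lb (target 2.364 lb)
  Al2O3: 59.88·0.1658 + 16.86·0.6547 = 20.97 lb (target 20.97 lb)
Glass-mass sanity pass: whole batch net of LOI = 99.98 lb (the Σ of target masses is 100.0 lb; basis as stated: 100.0 lb — rounding explains the deltas).
Total batch = Σ batch = 108.3 lb; loss to ignition Σ batch·LOI = 8.269 lb; yield: glass divided by total = 92.36%.

Batch per 100.0 lb frit:
  Li2CO3: 3.045 lb
  lead monoxide: 24.94 lb
  zircon: 3.527 lb
  petalite: 59.88 lb
  ATH: 16.86 lb
Total batch = 108.3 lb; LOI loss = 8.269 lb; yield = 92.36%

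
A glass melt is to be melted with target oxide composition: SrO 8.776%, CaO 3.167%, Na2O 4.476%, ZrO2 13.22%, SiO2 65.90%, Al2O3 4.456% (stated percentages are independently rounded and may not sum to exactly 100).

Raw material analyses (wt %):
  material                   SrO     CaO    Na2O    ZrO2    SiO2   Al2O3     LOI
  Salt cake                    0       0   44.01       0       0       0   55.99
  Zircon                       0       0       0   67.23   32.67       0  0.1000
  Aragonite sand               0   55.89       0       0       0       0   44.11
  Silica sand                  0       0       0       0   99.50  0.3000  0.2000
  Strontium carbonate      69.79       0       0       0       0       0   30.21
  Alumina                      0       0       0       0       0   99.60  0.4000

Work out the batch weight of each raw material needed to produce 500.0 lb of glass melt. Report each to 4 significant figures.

Batch per 500.0 lb glass melt:
  Salt cake: 50.85 lb
  Zircon: 98.32 lb
  Aragonite sand: 28.33 lb
  Silica sand: 298.9 lb
  Strontium carbonate: 62.87 lb
  Alumina: 21.47 lb
Total batch = 560.7 lb; LOI loss = 60.74 lb; yield = 89.17%

The whole derivation keeps full float precision through the solve — values along the way are printed rounded to 4 significant figures as written; a single rounding finalizes each reported figure. Derived quantities (yield, net glass mass, six oxide percentages, LOI, totals) are rebuilt at full precision from the batch weights on 500.0 lb of glass, as set out in the problem or answer text.
Oxide mass targets, per 500.0 lb glass melt:
  SrO: 8.776% × 500.0 = 43.88 lb
  CaO: 3.167% × 500.0 = 15.84 lb
  Na2O: 4.476% × 500.0 = 22.38 lb
  ZrO2: 13.22% × 500.0 = 66.10 lb
  SiO2: 65.90% × 500.0 = 329.5 lb
  Al2O3: 4.456% × 500.0 = 22.28 lb
Verifying the oxide balance per the reported batch figures, against the basis in use (sum by sum, the targets are met up to rounding of the answer):
  SrO: 62.87·0.6979 = 43.88 lb (target 43.88 lb)
  CaO: 28.33·0.5589 = 15.83 lb (target 15.84 lb)
  Na2O: 50.85·0.4401 = 22.38 lb (target 22.38 lb)
  ZrO2: 98.32·0.6723 = 66.10 lb (target 66.10 lb)
  SiO2: 98.32·0.3267 + 298.9·0.9950 = 329.5 lb (target 329.5 lb)
  Al2O3: 298.9·0.003000 + 21.47·0.9960 = 22.28 lb (target 22.28 lb)
Glass mass check: batch total minus LOI = 500.0 lb (oxide target masses add up to 500.0 lb; the stated basis being 500.0 lb — deltas are rounding alone).
Batch grand total — Σ batch = 560.7 lb; the LOI term Σ batch·LOI equals 60.74 lb; as yield: glass ÷ batch → 89.17%.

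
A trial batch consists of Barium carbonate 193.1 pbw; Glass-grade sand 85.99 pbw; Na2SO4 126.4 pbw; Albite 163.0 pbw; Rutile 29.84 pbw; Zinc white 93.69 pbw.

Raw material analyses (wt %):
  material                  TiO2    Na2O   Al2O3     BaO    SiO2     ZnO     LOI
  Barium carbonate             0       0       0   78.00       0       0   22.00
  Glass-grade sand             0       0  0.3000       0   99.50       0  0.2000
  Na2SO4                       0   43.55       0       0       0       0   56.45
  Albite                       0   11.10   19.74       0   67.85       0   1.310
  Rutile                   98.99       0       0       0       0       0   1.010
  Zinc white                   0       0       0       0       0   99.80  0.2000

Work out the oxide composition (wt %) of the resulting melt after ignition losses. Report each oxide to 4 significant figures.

Glass mass = 575.4 pbw (batch 692.0 − LOI 116.6).
Composition: TiO2 5.134%, Na2O 12.71%, Al2O3 5.637%, BaO 26.18%, SiO2 34.09%, ZnO 16.25%

In-progress results appear (rounded to four significant figures) in the printout. Each numeric step keeps full float precision at all times; each reported value sees exactly one rounding; derived quantities (six oxide percentages, net glass mass, yield, LOI, the totals) are computed at full float precision from the batch weights for 575.4 pbw of glass, as given in the problem or answer text.
Oxide masses out of the charge:
  TiO2: 29.84·0.9899 = 29.54 pbw
  Na2O: 126.4·0.4355 + 163.0·0.1110 = 73.14 pbw
  Al2O3: 85.99·0.003000 + 163.0·0.1974 = 32.43 pbw
  BaO: 193.1·0.7800 = 150.6 pbw
  SiO2: 85.99·0.9950 + 163.0·0.6785 = 196.2 pbw
  ZnO: 93.69·0.9980 = 93.50 pbw
LOI: 193.1·0.2200 + 85.99·0.002000 + 126.4·0.5645 + 163.0·0.01310 + 29.84·0.01010 + 93.69·0.002000 = 116.6 pbw
Glass = total batch minus LOI = 692.0 − 116.6 = 575.4 pbw (consistent with Σ oxide mass)
wt %: oxide over glass, times 100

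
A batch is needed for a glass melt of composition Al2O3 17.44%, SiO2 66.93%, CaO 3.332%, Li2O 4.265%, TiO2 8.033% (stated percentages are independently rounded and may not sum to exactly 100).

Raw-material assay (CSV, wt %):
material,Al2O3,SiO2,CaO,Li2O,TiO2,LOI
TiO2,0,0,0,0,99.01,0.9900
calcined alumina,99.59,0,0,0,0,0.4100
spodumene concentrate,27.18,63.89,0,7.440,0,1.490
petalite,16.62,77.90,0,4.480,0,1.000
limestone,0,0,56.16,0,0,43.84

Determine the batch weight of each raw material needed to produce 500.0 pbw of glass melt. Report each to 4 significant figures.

The intermediate values appear, with 4-significant-figure rounding, in the printout. All internal work holds exact precision end to end; each reported number is rounded exactly once — all derived quantities (ignition loss, totals, the yield, the five compositions, net glass mass) are re-derived in full float precision from the batch weights per 500.0 pbw of glass as quoted within problem or answer.
Target masses of each oxide per 500.0 pbw glass melt:
  Al2O3: 17.44% × 500.0 = 87.20 pbw
  SiO2: 66.93% × 500.0 = 334.6 pbw
  CaO: 3.332% × 500.0 = 16.66 pbw
  Li2O: 4.265% × 500.0 = 21.32 pbw
  TiO2: 8.033% × 500.0 = 40.16 pbw
Oxide-by-oxide audit using the reported weights, on the stated basis (delivered sums recover each target up to rounding of the answer):
  Al2O3: 8.355·0.9959 + 55.22·0.2718 + 384.3·0.1662 = 87.20 pbw (target 87.20 pbw)
  SiO2: 55.22·0.6389 + 384.3·0.7790 = 334.6 pbw (target 334.6 pbw)
  CaO: 29.67·0.5616 = 16.66 pbw (target 16.66 pbw)
  Li2O: 55.22·0.07440 + 384.3·0.04480 = 21.33 pbw (target 21.32 pbw)
  TiO2: 40.57·0.9901 = 40.17 pbw (target 40.16 pbw)
Glass mass check: batch total minus LOI = 500.0 pbw (targets for the oxides total 500.0 pbw; with the basis standing at 500.0 pbw — deltas are rounding alone).
Whole-batch sum: Σ batch = 518.1 pbw; the LOI term Σ batch·LOI equals 18.11 pbw; yield, glass over the total, = 96.50%.

Batch per 500.0 pbw glass melt:
  TiO2: 40.57 pbw
  calcined alumina: 8.355 pbw
  spodumene concentrate: 55.22 pbw
  petalite: 384.3 pbw
  limestone: 29.67 pbw
Total batch = 518.1 pbw; LOI loss = 18.11 pbw; yield = 96.50%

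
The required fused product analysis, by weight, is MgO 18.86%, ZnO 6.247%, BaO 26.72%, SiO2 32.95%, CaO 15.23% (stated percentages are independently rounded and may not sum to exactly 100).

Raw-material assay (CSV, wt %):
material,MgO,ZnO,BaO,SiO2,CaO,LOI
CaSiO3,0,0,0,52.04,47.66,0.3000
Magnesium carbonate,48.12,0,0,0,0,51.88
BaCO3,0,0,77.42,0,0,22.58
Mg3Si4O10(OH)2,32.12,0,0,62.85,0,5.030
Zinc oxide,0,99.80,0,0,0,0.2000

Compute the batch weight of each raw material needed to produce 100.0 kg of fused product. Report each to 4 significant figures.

Values along the way are shown (rounded to four significant figures) in the printout — the working math holds exact precision through the solve; exactly one rounding goes into every reported result. The derived quantities (the five compositions, the yield, glass mass, LOI, totals) are re-derived at exact precision from the weighed amounts at 100.0 kg of glass as given in question or answer.
Target oxide masses per 100.0 kg fused product:
  MgO: 18.86% × 100.0 = 18.86 kg
  ZnO: 6.247% × 100.0 = 6.247 kg
  BaO: 26.72% × 100.0 = 26.72 kg
  SiO2: 32.95% × 100.0 = 32.95 kg
  CaO: 15.23% × 100.0 = 15.23 kg
A balance pass over the oxides, using the reported weights, on the stated basis (summed amounts equal target values up to rounding of the answer):
  MgO: 21.86·0.4812 + 25.97·0.3212 = 18.86 kg (target 18.86 kg)
  ZnO: 6.260·0.9980 = 6.247 kg (target 6.247 kg)
  BaO: 34.51·0.7742 = 26.72 kg (target 26.72 kg)
  SiO2: 31.96·0.5204 + 25.97·0.6285 = 32.95 kg (target 32.95 kg)
  CaO: 31.96·0.4766 = 15.23 kg (target 15.23 kg)
Consistency of the glass mass: total charge less LOI = 100.0 kg (oxide target masses add up to 100.0 kg; basis as stated: 100.0 kg — deltas are rounding alone).
Batch total: Σ batch = 120.6 kg; LOI loss = Σ batch·LOI = 20.55 kg; glass ÷ batch gives a yield of 82.96%.

Batch per 100.0 kg fused product:
  CaSiO3: 31.96 kg
  Magnesium carbonate: 21.86 kg
  BaCO3: 34.51 kg
  Mg3Si4O10(OH)2: 25.97 kg
  Zinc oxide: 6.260 kg
Total batch = 120.6 kg; LOI loss = 20.55 kg; yield = 82.96%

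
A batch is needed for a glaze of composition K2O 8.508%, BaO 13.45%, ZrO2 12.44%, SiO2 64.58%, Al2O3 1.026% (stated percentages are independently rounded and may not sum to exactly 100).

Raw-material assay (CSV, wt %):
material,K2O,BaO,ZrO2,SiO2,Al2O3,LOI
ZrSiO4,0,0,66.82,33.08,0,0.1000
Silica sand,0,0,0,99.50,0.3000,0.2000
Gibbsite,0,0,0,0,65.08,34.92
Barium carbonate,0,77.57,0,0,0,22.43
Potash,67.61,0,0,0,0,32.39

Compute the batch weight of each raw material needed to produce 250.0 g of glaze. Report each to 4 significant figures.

Batch per 250.0 g glaze:
  ZrSiO4: 46.54 g
  Silica sand: 146.8 g
  Gibbsite: 3.265 g
  Barium carbonate: 43.35 g
  Potash: 31.46 g
Total batch = 271.4 g; LOI loss = 21.39 g; yield = 92.12%

Mid-chain values appear rounded to 4 significant digits across the worked steps. The working math carries exact precision at every stage. Each reported number takes a single rounding — derived quantities (glass mass, the five compositions, ignition loss, yield, totals) are rebuilt from the weighed amounts for 250.0 g of glass at full precision as quoted within question or answer.
Oxide mass targets, per 250.0 g glaze:
  K2O: 8.508% × 250.0 = 21.27 g
  BaO: 13.45% × 250.0 = 33.62 g
  ZrO2: 12.44% × 250.0 = 31.10 g
  SiO2: 64.58% × 250.0 = 161.4 g
  Al2O3: 1.026% × 250.0 = 2.565 g
Sums-versus-targets review with the batch weights as given, versus the basis set out (delivered sums recover each target up to rounding of the answer):
  K2O: 31.46·0.6761 = 21.27 g (target 21.27 g)
  BaO: 43.35·0.7757 = 33.63 g (target 33.62 g)
  ZrO2: 46.54·0.6682 = 31.10 g (target 31.10 g)
  SiO2: 46.54·0.3308 + 146.8·0.9950 = 161.5 g (target 161.4 g)
  Al2O3: 146.8·0.003000 + 3.265·0.6508 = 2.565 g (target 2.565 g)
Glass-mass sanity pass: the batch minus its LOI: 250.0 g (summing oxide targets gives 250.0 g; versus the stated basis of 250.0 g — deltas are rounding alone).
Batch grand total — Σ batch = 271.4 g; Σ batch·LOI gives LOI loss = 21.39 g; glass ÷ batch gives a yield of 92.12%.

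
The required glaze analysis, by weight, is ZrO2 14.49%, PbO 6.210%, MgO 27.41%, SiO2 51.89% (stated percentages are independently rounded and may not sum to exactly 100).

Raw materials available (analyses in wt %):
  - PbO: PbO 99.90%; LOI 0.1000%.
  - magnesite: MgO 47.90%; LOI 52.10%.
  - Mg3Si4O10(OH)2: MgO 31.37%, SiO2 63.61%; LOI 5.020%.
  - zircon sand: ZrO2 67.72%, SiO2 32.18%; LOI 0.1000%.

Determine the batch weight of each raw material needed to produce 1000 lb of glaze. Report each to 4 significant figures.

The intermediate values are printed rounded to four significant figures at each printed step. The whole derivation runs at exact precision in every operation — each reported value is rounded once only; the derived quantities are recomputed in exact precision (LOI, glass mass, the yield, the totals, the four compositions) starting from the weights for 1000 lb of glass exactly as shown in problem or answer.
Target oxide masses per 1000 lb glaze:
  ZrO2: 14.49% × 1000 = 144.9 lb
  PbO: 6.210% × 1000 = 62.10 lb
  MgO: 27.41% × 1000 = 274.1 lb
  SiO2: 51.89% × 1000 = 518.9 lb
Mass-balance tally per oxide applying the batch weights above, relative to the basis at hand (sum by sum, the targets are met inside rounding margins):
  ZrO2: 214.0·0.6772 = 144.9 lb (target 144.9 lb)
  PbO: 62.16·0.9990 = 62.10 lb (target 62.10 lb)
  MgO: 108.9·0.4790 + 707.5·0.3137 = 274.1 lb (target 274.1 lb)
  SiO2: 707.5·0.6361 + 214.0·0.3218 = 518.9 lb (target 518.9 lb)
Consistency of the glass mass: total batch − LOI = 1000 lb (the Σ of target masses is 1000 lb; the stated basis being 1000 lb — rounding explains the deltas).
Whole-batch sum: Σ batch = 1093 lb; the LOI term Σ batch·LOI equals 92.53 lb; glass ÷ batch gives a yield of 91.53%.

Batch per 1000 lb glaze:
  PbO: 62.16 lb
  magnesite: 108.9 lb
  Mg3Si4O10(OH)2: 707.5 lb
  zircon sand: 214.0 lb
Total batch = 1093 lb; LOI loss = 92.53 lb; yield = 91.53%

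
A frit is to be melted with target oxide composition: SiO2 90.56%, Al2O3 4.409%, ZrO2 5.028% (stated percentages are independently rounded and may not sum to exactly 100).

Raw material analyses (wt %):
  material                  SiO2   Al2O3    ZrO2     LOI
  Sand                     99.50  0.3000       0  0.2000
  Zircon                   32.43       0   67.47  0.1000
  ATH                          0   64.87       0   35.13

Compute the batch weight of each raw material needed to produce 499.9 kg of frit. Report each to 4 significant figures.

Batch per 499.9 kg frit:
  Sand: 442.8 kg
  Zircon: 37.25 kg
  ATH: 31.93 kg
Total batch = 512.0 kg; LOI loss = 12.14 kg; yield = 97.63%

Intermediates are shown (rounded to four significant digits) as written. The working math holds full precision all the way through. Every reported number includes exactly one rounding. The derived quantities (the totals, yield, three oxide percentages, glass mass, LOI) are re-derived in full precision from the weighed amounts for 499.9 kg of glass as set out in either problem or answer.
Per-oxide target masses for 499.9 kg frit:
  SiO2: 90.56% × 499.9 = 452.7 kg
  Al2O3: 4.409% × 499.9 = 22.04 kg
  ZrO2: 5.028% × 499.9 = 25.13 kg
Balance tally, oxide-wise, applying the batch weights above, at the basis given (sum by sum, the targets are met inside rounding margins):
  SiO2: 442.8·0.9950 + 37.25·0.3243 = 452.7 kg (target 452.7 kg)
  Al2O3: 442.8·0.003000 + 31.93·0.6487 = 22.04 kg (target 22.04 kg)
  ZrO2: 37.25·0.6747 = 25.13 kg (target 25.13 kg)
Glass-mass closure: batch Σ − ignition loss = 499.8 kg (per-oxide target masses sum to 499.9 kg; against the stated basis, 499.9 kg — a pure rounding effect).
Batch grand total — Σ batch = 512.0 kg; Σ batch·LOI gives LOI loss = 12.14 kg; the yield ratio, glass ÷ batch: 97.63%.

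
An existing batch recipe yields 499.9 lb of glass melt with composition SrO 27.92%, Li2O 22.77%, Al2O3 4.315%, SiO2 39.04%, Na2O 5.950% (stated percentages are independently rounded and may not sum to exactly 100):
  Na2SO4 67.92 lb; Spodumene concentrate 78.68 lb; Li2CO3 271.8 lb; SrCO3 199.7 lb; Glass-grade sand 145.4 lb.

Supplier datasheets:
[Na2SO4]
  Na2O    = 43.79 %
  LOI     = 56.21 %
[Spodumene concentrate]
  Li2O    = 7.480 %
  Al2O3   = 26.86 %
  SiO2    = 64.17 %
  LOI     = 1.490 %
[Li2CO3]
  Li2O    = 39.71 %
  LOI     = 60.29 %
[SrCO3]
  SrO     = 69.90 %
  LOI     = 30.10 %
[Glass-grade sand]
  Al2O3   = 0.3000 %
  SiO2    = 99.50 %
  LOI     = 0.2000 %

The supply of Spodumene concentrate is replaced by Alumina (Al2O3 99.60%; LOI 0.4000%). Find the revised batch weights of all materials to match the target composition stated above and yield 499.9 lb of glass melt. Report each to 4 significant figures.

Revised batch per 499.9 lb glass melt:
  Na2SO4: 67.92 lb
  Alumina: 21.07 lb
  Li2CO3: 286.6 lb
  SrCO3: 199.7 lb
  Glass-grade sand: 196.1 lb
Total batch = 771.4 lb; LOI loss = 271.6 lb

All internal work keeps full float precision all the way through — mid-chain values are displayed with 4-significant-figure rounding between the steps — each reported result carries a single rounding — the derived quantities (the totals, glass mass, ignition loss, five oxide percentages, the yield) are computed starting from the weights for 499.9 lb of glass at full float precision as quoted within problem or answer.
Target oxide masses per 499.9 lb glass melt:
  SrO: 27.92% × 499.9 = 139.6 lb
  Li2O: 22.77% × 499.9 = 113.8 lb
  Al2O3: 4.315% × 499.9 = 21.57 lb
  SiO2: 39.04% × 499.9 = 195.2 lb
  Na2O: 5.950% × 499.9 = 29.74 lb
Mass-balance tally per oxide working from each reported weight, per the basis as stated (summed amounts equal target values given rounding of the digits):
  SrO: 199.7·0.6990 = 139.6 lb (target 139.6 lb)
  Li2O: 286.6·0.3971 = 113.8 lb (target 113.8 lb)
  Al2O3: 21.07·0.9960 + 196.1·0.003000 = 21.57 lb (target 21.57 lb)
  SiO2: 196.1·0.9950 = 195.1 lb (target 195.2 lb)
  Na2O: 67.92·0.4379 = 29.74 lb (target 29.74 lb)
The glass-mass cross-check: the batch minus its LOI: 499.8 lb (summing oxide targets gives 499.9 lb; with the basis standing at 499.9 lb — any gap is answer rounding).
Batch grand total — Σ batch = 771.4 lb; Σ batch·LOI gives LOI loss = 271.6 lb; glass ÷ batch gives a yield of 64.80%.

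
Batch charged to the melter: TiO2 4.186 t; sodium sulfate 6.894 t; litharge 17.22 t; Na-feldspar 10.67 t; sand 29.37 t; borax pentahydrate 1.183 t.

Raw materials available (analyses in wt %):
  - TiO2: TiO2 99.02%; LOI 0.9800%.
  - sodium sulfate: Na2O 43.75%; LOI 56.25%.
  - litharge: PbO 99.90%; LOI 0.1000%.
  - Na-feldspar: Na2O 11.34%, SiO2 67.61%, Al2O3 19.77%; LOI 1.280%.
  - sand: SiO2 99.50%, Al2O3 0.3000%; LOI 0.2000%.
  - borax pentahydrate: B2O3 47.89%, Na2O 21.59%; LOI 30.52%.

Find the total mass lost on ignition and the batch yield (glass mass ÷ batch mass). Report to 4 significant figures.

LOI loss = 4.492 t; glass = 65.03 t; yield = 93.54%

All arithmetic holds full float precision end to end. Rounding to 4 significant figures governs every intermediate as displayed — a single rounding finalizes each reported figure; all derived quantities, including the six compositions, totals, ignition loss, the yield, net glass mass, are computed starting from the weights at 65.03 t of glass in full precision exactly as shown in either problem or answer.
Loss on ignition, line by line:
  TiO2: 4.186 × 0.009800 = 0.04102 t
  sodium sulfate: 6.894 × 0.5625 = 3.878 t
  litharge: 17.22 × 0.001000 = 0.01722 t
  Na-feldspar: 10.67 × 0.01280 = 0.1366 t
  sand: 29.37 × 0.002000 = 0.05874 t
  borax pentahydrate: 1.183 × 0.3052 = 0.3611 t
Total LOI = 4.492 t
Glass = batch − LOI = 69.52 − 4.492 = 65.03 t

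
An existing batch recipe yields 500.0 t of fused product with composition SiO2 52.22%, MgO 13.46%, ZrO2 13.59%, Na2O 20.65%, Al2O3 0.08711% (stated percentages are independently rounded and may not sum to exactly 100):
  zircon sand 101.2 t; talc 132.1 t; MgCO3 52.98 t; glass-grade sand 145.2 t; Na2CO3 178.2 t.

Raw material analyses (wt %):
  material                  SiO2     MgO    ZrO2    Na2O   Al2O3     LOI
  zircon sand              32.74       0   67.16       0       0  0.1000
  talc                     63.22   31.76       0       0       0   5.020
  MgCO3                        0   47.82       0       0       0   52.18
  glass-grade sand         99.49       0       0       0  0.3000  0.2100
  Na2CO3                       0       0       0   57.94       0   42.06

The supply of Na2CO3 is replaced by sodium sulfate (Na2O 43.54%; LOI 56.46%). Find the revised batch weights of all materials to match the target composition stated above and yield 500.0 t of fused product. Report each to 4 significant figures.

Revised batch per 500.0 t fused product:
  zircon sand: 101.2 t
  talc: 132.1 t
  MgCO3: 52.98 t
  glass-grade sand: 145.2 t
  sodium sulfate: 237.1 t
Total batch = 668.6 t; LOI loss = 168.5 t

Every computation runs at full precision in every operation — intermediates are shown with 4-significant-figure rounding at each printed step. A single rounding produces each reported value. Derived quantities are recomputed from the weighed amounts on 500.0 t of glass at full float precision (the five compositions, net glass mass, yield, totals, LOI) as given in the problem or the answer.
Oxide mass targets, per 500.0 t fused product:
  SiO2: 52.22% × 500.0 = 261.1 t
  MgO: 13.46% × 500.0 = 67.30 t
  ZrO2: 13.59% × 500.0 = 67.95 t
  Na2O: 20.65% × 500.0 = 103.2 t
  Al2O3: 0.08711% × 500.0 = 0.4356 t
Balance tally, oxide-wise, working from each reported weight, relative to the basis at hand (each sum matches its target mass given rounding of the digits):
  SiO2: 101.2·0.3274 + 132.1·0.6322 + 145.2·0.9949 = 261.1 t (target 261.1 t)
  MgO: 132.1·0.3176 + 52.98·0.4782 = 67.29 t (target 67.30 t)
  ZrO2: 101.2·0.6716 = 67.97 t (target 67.95 t)
  Na2O: 237.1·0.4354 = 103.2 t (target 103.2 t)
  Al2O3: 145.2·0.003000 = 0.4356 t (target 0.4356 t)
Glass-mass bookkeeping: Σ batch − LOI loss = 500.0 t (per-oxide target masses sum to 500.0 t; with the basis standing at 500.0 t — gaps are rounding artifacts).
Whole-batch sum: Σ batch = 668.6 t; loss to ignition Σ batch·LOI = 168.5 t; as yield: glass ÷ batch → 74.79%.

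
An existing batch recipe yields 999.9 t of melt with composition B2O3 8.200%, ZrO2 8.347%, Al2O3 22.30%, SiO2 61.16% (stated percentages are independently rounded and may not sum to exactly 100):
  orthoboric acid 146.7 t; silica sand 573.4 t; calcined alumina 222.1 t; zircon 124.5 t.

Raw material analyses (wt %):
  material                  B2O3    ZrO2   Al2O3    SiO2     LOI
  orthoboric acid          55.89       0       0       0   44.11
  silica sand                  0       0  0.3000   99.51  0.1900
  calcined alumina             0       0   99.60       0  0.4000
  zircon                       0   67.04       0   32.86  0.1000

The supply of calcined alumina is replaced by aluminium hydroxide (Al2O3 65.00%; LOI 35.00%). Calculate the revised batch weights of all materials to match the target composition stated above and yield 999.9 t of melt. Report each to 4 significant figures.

Every computation holds full precision in all steps; in-progress results are printed with 4-significant-digit rounding on the page. Each reported number receives exactly one rounding; the derived quantities are computed from the weighed amounts at 999.9 t of glass at exact precision (ignition loss, four oxide percentages, yield, glass mass, totals), exactly as printed in problem or answer.
Per-oxide target masses for 999.9 t melt:
  B2O3: 8.200% × 999.9 = 81.99 t
  ZrO2: 8.347% × 999.9 = 83.46 t
  Al2O3: 22.30% × 999.9 = 223.0 t
  SiO2: 61.16% × 999.9 = 611.5 t
Mass-balance tally per oxide working from each reported weight, at the basis given (delivered sums recover each target within answer rounding):
  B2O3: 146.7·0.5589 = 81.99 t (target 81.99 t)
  ZrO2: 124.5·0.6704 = 83.46 t (target 83.46 t)
  Al2O3: 573.4·0.003000 + 340.4·0.6500 = 223.0 t (target 223.0 t)
  SiO2: 573.4·0.9951 + 124.5·0.3286 = 611.5 t (target 611.5 t)
Glass-mass closure: net batch after ignition = 999.9 t (the targets, summed, come to 1000 t; stated basis 999.9 t — deltas are rounding alone).
Adding the batch up: Σ batch = 1185 t; LOI loss = Σ batch·LOI = 185.1 t; yield: glass divided by total = 84.38%.

Revised batch per 999.9 t melt:
  orthoboric acid: 146.7 t
  silica sand: 573.4 t
  aluminium hydroxide: 340.4 t
  zircon: 124.5 t
Total batch = 1185 t; LOI loss = 185.1 t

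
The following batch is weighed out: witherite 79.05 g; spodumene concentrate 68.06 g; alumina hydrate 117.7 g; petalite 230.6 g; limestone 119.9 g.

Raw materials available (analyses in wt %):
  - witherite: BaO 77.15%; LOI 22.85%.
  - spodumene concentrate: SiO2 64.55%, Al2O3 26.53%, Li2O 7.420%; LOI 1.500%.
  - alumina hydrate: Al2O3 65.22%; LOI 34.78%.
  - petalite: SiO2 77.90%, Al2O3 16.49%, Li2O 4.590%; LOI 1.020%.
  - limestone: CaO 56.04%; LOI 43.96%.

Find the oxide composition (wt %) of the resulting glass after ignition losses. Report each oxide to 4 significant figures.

In-progress results are displayed with 4-significant-digit rounding in the printout. All internal work holds full precision from first step to last — each reported number receives exactly one rounding. The derived quantities (yield, five oxide percentages, ignition loss, net glass mass, totals) are re-derived in full float precision starting from the weights per 500.2 g of glass, exactly as shown in problem or answer.
Oxide masses out of the charge:
  SiO2: 68.06·0.6455 + 230.6·0.7790 = 223.6 g
  CaO: 119.9·0.5604 = 67.19 g
  Al2O3: 68.06·0.2653 + 117.7·0.6522 + 230.6·0.1649 = 132.8 g
  BaO: 79.05·0.7715 = 60.99 g
  Li2O: 68.06·0.07420 + 230.6·0.04590 = 15.63 g
LOI: 79.05·0.2285 + 68.06·0.01500 + 117.7·0.3478 + 230.6·0.01020 + 119.9·0.4396 = 115.1 g
Glass = total batch minus LOI = 615.3 − 115.1 = 500.2 g (consistent with Σ oxide mass)
each wt % is 100 × oxide ÷ glass

Glass mass = 500.2 g (batch 615.3 − LOI 115.1).
Composition: SiO2 44.69%, CaO 13.43%, Al2O3 26.56%, BaO 12.19%, Li2O 3.125%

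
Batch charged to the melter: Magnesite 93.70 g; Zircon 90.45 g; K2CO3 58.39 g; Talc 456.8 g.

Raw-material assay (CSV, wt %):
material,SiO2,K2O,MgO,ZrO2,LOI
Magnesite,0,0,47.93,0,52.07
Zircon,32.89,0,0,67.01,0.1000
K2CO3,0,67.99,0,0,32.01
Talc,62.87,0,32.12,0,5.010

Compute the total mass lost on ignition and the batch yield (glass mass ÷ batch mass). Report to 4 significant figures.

LOI loss = 90.46 g; glass = 608.9 g; yield = 87.07%

Values along the way are rounded off to 4 significant figures as shown. The working math keeps full float precision through every step — every reported figure is rounded a single time. Derived quantities are rebuilt using the weight values at 608.9 g of glass at full precision (net glass mass, yield, the four compositions, LOI, totals), as set out in question or answer.
Material-by-material LOI:
  Magnesite: 93.70 × 0.5207 = 48.79 g
  Zircon: 90.45 × 0.001000 = 0.09045 g
  K2CO3: 58.39 × 0.3201 = 18.69 g
  Talc: 456.8 × 0.05010 = 22.89 g
Total LOI = 90.46 g
Glass = batch − LOI = 699.3 − 90.46 = 608.9 g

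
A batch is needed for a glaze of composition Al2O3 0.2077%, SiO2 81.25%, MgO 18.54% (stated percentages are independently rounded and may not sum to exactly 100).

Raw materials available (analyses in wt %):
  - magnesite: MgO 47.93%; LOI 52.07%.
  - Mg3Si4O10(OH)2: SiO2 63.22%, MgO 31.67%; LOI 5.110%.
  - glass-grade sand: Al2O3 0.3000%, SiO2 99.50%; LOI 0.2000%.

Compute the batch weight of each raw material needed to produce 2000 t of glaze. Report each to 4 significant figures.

Batch per 2000 t glaze:
  magnesite: 515.2 t
  Mg3Si4O10(OH)2: 391.1 t
  glass-grade sand: 1385 t
Total batch = 2291 t; LOI loss = 291.0 t; yield = 87.30%

Every computation runs at full precision in all steps. In-progress results are displayed (rounded to four significant figures) as written; every reported value is rounded a single time. Derived quantities (the totals, net glass mass, the three compositions, yield, ignition loss) are carried from the batch weights for 2000 t of glass in full float precision, as written in either problem or answer.
Oxide mass targets, per 2000 t glaze:
  Al2O3: 0.2077% × 2000 = 4.154 t
  SiO2: 81.25% × 2000 = 1625 t
  MgO: 18.54% × 2000 = 370.8 t
Checking each oxide sum per the reported batch figures, under the basis named above (oxide sums agree with the targets modulo rounding of the values):
  Al2O3: 1385·0.003000 = 4.155 t (target 4.154 t)
  SiO2: 391.1·0.6322 + 1385·0.9950 = 1625 t (target 1625 t)
  MgO: 515.2·0.4793 + 391.1·0.3167 = 370.8 t (target 370.8 t)
Auditing the glass mass value: batch total minus LOI = 2000 t (summing oxide targets gives 2000 t; stated basis 2000 t — gaps are rounding artifacts).
Summing the batch: Σ batch = 2291 t; Σ batch·LOI gives LOI loss = 291.0 t; yield, glass over the total, = 87.30%.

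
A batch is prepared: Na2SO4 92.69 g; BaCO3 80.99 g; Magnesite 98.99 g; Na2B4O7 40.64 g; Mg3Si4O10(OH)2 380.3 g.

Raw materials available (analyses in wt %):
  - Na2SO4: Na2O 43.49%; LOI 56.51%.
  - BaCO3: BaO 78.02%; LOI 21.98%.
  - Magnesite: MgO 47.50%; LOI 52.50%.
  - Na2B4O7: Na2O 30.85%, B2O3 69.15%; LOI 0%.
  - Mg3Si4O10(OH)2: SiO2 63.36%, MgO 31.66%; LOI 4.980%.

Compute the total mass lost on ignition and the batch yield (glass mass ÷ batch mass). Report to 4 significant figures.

The whole derivation maintains full precision from first step to last; mid-chain values are displayed, rounded to four significant digits, alongside each step — exactly one rounding goes into every reported figure. All derived quantities, which include totals, LOI, five oxide percentages, glass mass, the yield, are computed in exact precision, precisely as stated by the problem or the answer, starting from the weights for 552.5 g of glass.
Each material's LOI contribution:
  Na2SO4: 92.69 × 0.5651 = 52.38 g
  BaCO3: 80.99 × 0.2198 = 17.80 g
  Magnesite: 98.99 × 0.5250 = 51.97 g
  Na2B4O7: 40.64 × 0 = 0 g
  Mg3Si4O10(OH)2: 380.3 × 0.04980 = 18.94 g
Total LOI = 141.1 g
Glass = batch − LOI = 693.6 − 141.1 = 552.5 g

LOI loss = 141.1 g; glass = 552.5 g; yield = 79.66%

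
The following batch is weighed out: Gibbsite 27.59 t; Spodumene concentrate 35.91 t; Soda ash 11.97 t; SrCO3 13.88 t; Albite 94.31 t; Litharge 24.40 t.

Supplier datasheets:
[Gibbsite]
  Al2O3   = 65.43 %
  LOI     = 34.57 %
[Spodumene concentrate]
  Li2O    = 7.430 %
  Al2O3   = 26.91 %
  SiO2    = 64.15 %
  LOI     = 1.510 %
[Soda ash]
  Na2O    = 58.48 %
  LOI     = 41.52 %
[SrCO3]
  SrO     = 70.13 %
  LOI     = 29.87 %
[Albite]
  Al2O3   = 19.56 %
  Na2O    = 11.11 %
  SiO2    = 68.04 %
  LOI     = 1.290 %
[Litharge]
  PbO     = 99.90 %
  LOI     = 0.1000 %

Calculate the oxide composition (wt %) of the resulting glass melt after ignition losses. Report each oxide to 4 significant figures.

The working math holds full precision at each step; in-progress results are printed, with 4-significant-figure rounding, as written. Every reported figure is rounded only once. All derived quantities (LOI, glass mass, yield, the six compositions, the totals) are re-derived at full precision from the weighed amounts at 187.6 t of glass, as quoted within the problem or the answer.
What the batch supplies per oxide:
  SrO: 13.88·0.7013 = 9.734 t
  Li2O: 35.91·0.07430 = 2.668 t
  PbO: 24.40·0.9990 = 24.38 t
  Al2O3: 27.59·0.6543 + 35.91·0.2691 + 94.31·0.1956 = 46.16 t
  Na2O: 11.97·0.5848 + 94.31·0.1111 = 17.48 t
  SiO2: 35.91·0.6415 + 94.31·0.6804 = 87.20 t
LOI: 27.59·0.3457 + 35.91·0.01510 + 11.97·0.4152 + 13.88·0.2987 + 94.31·0.01290 + 24.40·0.001000 = 20.44 t
Net of LOI, the glass mass = 208.1 − 20.44 = 187.6 t (the oxide masses sum to this)
wt % = oxide mass / glass mass × 100

Glass mass = 187.6 t (batch 208.1 − LOI 20.44).
Composition: SrO 5.188%, Li2O 1.422%, PbO 12.99%, Al2O3 24.60%, Na2O 9.315%, SiO2 46.48%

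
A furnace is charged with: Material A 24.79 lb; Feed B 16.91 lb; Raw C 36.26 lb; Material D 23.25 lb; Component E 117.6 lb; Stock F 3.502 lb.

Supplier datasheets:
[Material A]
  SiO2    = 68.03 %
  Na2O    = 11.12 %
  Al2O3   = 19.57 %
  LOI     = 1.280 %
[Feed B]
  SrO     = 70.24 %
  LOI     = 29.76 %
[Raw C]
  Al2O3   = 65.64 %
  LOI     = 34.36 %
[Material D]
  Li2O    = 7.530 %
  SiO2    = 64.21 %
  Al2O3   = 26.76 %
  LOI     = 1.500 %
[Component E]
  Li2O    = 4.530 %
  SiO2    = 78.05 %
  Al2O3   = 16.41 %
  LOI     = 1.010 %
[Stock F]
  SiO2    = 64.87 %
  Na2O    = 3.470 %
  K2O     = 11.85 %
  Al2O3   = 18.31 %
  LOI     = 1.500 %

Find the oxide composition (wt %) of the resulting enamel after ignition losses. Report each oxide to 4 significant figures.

Glass mass = 202.9 lb (batch 222.3 − LOI 19.40).
Composition: SrO 5.853%, Li2O 3.488%, SiO2 62.02%, Na2O 1.418%, K2O 0.2045%, Al2O3 27.01%

The intermediate values appear rounded to 4 significant digits within the worked lines — the whole derivation maintains full float precision from first step to last. Exactly one rounding lands on every reported result. Derived quantities, including yield, six oxide percentages, LOI, glass mass, totals, are recomputed starting from the weights per 202.9 lb of glass in full precision, as quoted within problem or answer.
Delivered oxide masses:
  SrO: 16.91·0.7024 = 11.88 lb
  Li2O: 23.25·0.07530 + 117.6·0.04530 = 7.078 lb
  SiO2: 24.79·0.6803 + 23.25·0.6421 + 117.6·0.7805 + 3.502·0.6487 = 125.9 lb
  Na2O: 24.79·0.1112 + 3.502·0.03470 = 2.878 lb
  K2O: 3.502·0.1185 = 0.4150 lb
  Al2O3: 24.79·0.1957 + 36.26·0.6564 + 23.25·0.2676 + 117.6·0.1641 + 3.502·0.1831 = 54.81 lb
LOI: 24.79·0.01280 + 16.91·0.2976 + 36.26·0.3436 + 23.25·0.01500 + 117.6·0.01010 + 3.502·0.01500 = 19.40 lb
Glass = total batch minus LOI = 222.3 − 19.40 = 202.9 lb (matching Σ of the oxides)
wt %: oxide over glass, times 100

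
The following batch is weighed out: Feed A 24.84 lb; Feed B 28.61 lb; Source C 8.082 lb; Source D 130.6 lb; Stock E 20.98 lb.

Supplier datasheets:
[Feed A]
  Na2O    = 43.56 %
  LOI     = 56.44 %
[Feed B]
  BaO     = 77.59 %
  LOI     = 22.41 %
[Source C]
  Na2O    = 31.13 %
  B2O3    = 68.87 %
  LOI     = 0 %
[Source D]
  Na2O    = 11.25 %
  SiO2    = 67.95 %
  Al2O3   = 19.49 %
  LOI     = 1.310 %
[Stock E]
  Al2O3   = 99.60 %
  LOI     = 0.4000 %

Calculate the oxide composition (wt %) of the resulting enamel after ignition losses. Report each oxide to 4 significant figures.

Glass mass = 190.9 lb (batch 213.1 − LOI 22.23).
Composition: Na2O 14.68%, SiO2 46.49%, B2O3 2.916%, Al2O3 24.28%, BaO 11.63%

Each numeric step holds full precision at all times; in-progress results are displayed, rounded to four significant digits, in the printout — each reported result carries a single rounding — derived quantities, including the totals, the five compositions, net glass mass, yield, LOI, are re-derived using the weight values on 190.9 lb of glass at full float precision as written in the question or the answer.
What the batch supplies per oxide:
  Na2O: 24.84·0.4356 + 8.082·0.3113 + 130.6·0.1125 = 28.03 lb
  SiO2: 130.6·0.6795 = 88.74 lb
  B2O3: 8.082·0.6887 = 5.566 lb
  Al2O3: 130.6·0.1949 + 20.98·0.9960 = 46.35 lb
  BaO: 28.61·0.7759 = 22.20 lb
LOI: 24.84·0.5644 + 28.61·0.2241 + 130.6·0.01310 + 20.98·0.004000 = 22.23 lb
Resulting glass, batch − LOI: 213.1 − 22.23 = 190.9 lb (= the summed oxide contributions)
percent share: oxide ÷ glass, ×100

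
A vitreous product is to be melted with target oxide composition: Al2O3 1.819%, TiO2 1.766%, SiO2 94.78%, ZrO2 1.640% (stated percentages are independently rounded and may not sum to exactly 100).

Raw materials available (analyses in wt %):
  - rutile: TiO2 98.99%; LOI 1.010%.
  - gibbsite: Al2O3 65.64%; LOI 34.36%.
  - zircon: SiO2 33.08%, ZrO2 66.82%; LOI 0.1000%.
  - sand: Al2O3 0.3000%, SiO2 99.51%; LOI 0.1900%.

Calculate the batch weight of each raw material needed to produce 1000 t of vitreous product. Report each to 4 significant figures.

Batch per 1000 t vitreous product:
  rutile: 17.84 t
  gibbsite: 23.40 t
  zircon: 24.54 t
  sand: 944.3 t
Total batch = 1010 t; LOI loss = 10.04 t; yield = 99.01%

All arithmetic keeps exact precision throughout — mid-chain values are displayed, with 4-significant-digit rounding, on the page; every reported result takes a single rounding — all derived quantities, including the totals, net glass mass, the four compositions, yield, ignition loss, are rebuilt from the weighed amounts at 1000 t of glass in exact precision, as given in either problem or answer.
The oxide mass targets at 1000 t vitreous product:
  Al2O3: 1.819% × 1000 = 18.19 t
  TiO2: 1.766% × 1000 = 17.66 t
  SiO2: 94.78% × 1000 = 947.8 t
  ZrO2: 1.640% × 1000 = 16.40 t
Sums-versus-targets review per the reported batch figures, on the stated basis (target by target, the sums agree exact up to rounding of places):
  Al2O3: 23.40·0.6564 + 944.3·0.003000 = 18.19 t (target 18.19 t)
  TiO2: 17.84·0.9899 = 17.66 t (target 17.66 t)
  SiO2: 24.54·0.3308 + 944.3·0.9951 = 947.8 t (target 947.8 t)
  ZrO2: 24.54·0.6682 = 16.40 t (target 16.40 t)
Consistency of the glass mass: batch total minus LOI = 1000 t (the targets, summed, come to 1000 t; stated basis 1000 t — a pure rounding effect).
Adding the batch up: Σ batch = 1010 t; loss to ignition Σ batch·LOI = 10.04 t; yield: glass divided by total = 99.01%.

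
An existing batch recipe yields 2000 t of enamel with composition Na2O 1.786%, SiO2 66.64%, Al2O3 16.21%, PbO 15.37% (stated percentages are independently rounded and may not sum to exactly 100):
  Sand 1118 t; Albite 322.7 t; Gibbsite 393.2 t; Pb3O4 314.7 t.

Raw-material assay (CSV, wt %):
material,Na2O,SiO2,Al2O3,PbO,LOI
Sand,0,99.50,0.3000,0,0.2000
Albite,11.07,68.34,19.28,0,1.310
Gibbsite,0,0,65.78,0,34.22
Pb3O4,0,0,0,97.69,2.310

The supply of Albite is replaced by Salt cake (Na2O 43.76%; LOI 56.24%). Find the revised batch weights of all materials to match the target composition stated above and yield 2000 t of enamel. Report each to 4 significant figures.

Revised batch per 2000 t enamel:
  Sand: 1339 t
  Salt cake: 81.63 t
  Gibbsite: 486.7 t
  Pb3O4: 314.7 t
Total batch = 2222 t; LOI loss = 222.4 t

Every computation runs at exact precision at every stage; values along the way are shown rounded to 4 significant digits when written out. Each reported figure takes just one rounding; derived quantities, including the four compositions, totals, glass mass, yield, ignition loss, are re-derived starting from the weights for 2000 t of glass in full float precision, exactly as printed in question or answer.
Target masses of each oxide per 2000 t enamel:
  Na2O: 1.786% × 2000 = 35.72 t
  SiO2: 66.64% × 2000 = 1333 t
  Al2O3: 16.21% × 2000 = 324.2 t
  PbO: 15.37% × 2000 = 307.4 t
Per-oxide balance check from the weights as reported, for the quoted basis mass (sum by sum, the targets are met inside rounding margins):
  Na2O: 81.63·0.4376 = 35.72 t (target 35.72 t)
  SiO2: 1339·0.9950 = 1332 t (target 1333 t)
  Al2O3: 1339·0.003000 + 486.7·0.6578 = 324.2 t (target 324.2 t)
  PbO: 314.7·0.9769 = 307.4 t (target 307.4 t)
Mass balance on the glass: total batch − LOI = 2000 t (oxide target masses add up to 2000 t; versus the stated basis of 2000 t — deltas are rounding alone).
Whole-batch sum: Σ batch = 2222 t; LOI removed, Σ of batch·LOI: 222.4 t; the yield ratio, glass ÷ batch: 89.99%.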